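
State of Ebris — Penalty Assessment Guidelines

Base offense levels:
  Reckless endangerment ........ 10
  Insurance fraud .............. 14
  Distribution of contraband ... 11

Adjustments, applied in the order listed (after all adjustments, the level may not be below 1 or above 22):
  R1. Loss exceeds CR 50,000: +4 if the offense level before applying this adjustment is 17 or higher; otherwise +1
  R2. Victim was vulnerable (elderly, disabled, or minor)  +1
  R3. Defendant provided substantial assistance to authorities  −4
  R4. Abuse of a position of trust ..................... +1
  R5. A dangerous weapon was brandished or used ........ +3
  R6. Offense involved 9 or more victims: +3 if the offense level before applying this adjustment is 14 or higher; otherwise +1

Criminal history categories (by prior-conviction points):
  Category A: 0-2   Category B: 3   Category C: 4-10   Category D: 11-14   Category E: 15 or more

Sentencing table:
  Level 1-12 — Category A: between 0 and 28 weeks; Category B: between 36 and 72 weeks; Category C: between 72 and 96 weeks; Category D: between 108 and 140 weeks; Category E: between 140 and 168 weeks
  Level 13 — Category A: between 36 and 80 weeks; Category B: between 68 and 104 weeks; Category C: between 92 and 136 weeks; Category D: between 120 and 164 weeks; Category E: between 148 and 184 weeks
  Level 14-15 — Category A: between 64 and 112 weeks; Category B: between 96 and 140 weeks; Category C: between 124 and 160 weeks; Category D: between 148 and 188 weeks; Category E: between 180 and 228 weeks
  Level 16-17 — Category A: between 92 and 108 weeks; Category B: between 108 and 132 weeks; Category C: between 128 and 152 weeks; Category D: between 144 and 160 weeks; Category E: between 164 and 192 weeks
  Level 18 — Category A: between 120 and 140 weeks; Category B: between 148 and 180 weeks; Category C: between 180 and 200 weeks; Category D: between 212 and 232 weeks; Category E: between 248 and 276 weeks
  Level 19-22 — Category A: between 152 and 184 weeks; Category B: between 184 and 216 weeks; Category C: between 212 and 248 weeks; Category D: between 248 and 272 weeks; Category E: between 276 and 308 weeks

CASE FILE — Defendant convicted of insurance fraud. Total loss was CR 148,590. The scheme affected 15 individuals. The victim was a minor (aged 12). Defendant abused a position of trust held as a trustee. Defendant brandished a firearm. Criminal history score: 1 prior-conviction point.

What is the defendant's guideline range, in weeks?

Base offense level for insurance fraud: 14.
R1 applies (level before this adjustment is 14 < 17, so +1): 14 + 1 = 15.
R2 applies: 15 + 1 = 16.
R4 applies: 16 + 1 = 17.
R5 applies: 17 + 3 = 20.
R6 applies (level before this adjustment is 20 ≥ 14, so +3): 20 + 3 = 23.
Level 23 exceeds the maximum of 22; capped at 22.
Final offense level: 22.
Criminal history: 1 prior point → Category A (0-2).
Level 22 falls in the 19-22 band.
Grid: Level 19-22 × Category A = 152-184 weeks.

152-184 weeks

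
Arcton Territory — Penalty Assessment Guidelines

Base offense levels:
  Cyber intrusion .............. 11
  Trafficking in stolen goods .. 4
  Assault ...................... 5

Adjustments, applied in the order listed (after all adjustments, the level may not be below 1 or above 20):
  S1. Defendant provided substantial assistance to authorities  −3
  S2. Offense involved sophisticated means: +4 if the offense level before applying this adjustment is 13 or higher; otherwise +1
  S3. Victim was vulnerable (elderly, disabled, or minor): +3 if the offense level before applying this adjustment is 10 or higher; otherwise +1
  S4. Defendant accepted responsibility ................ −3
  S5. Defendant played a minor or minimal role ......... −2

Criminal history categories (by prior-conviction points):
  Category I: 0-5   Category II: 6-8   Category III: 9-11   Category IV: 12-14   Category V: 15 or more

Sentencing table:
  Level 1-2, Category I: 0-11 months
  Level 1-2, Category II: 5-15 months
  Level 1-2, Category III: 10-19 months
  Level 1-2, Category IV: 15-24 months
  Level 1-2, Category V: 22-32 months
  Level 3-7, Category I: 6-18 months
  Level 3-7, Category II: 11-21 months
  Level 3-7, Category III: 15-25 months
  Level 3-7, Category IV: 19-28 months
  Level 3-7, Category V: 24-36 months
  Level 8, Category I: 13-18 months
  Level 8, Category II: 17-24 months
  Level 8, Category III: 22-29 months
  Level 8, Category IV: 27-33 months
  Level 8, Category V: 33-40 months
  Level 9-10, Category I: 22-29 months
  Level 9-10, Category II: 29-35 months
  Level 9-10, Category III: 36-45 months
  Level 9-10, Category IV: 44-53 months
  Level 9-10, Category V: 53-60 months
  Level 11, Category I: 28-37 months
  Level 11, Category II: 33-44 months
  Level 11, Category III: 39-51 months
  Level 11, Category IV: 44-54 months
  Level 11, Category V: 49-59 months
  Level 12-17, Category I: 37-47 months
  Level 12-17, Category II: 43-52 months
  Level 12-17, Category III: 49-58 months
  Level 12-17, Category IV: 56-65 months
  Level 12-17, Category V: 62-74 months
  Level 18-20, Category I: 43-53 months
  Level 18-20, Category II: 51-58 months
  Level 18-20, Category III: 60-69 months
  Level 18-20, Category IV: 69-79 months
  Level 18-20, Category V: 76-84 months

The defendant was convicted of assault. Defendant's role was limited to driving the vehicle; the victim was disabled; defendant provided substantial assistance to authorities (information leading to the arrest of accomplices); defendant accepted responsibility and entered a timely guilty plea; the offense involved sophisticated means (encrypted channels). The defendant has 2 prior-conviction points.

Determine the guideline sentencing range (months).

0-11 months

Base offense level for assault: 5.
S1 applies: 5 − 3 = 2.
S2 applies (level before this adjustment is 2 < 13, so +1): 2 + 1 = 3.
S3 applies (level before this adjustment is 3 < 10, so +1): 3 + 1 = 4.
S4 applies: 4 − 3 = 1.
S5 applies: 1 − 2 = -1.
Level -1 is below the minimum of 1; floored at 1.
Final offense level: 1.
Criminal history: 2 prior points → Category I (0-5).
Level 1 falls in the 1-2 band.
Grid: Level 1-2 × Category I = 0-11 months.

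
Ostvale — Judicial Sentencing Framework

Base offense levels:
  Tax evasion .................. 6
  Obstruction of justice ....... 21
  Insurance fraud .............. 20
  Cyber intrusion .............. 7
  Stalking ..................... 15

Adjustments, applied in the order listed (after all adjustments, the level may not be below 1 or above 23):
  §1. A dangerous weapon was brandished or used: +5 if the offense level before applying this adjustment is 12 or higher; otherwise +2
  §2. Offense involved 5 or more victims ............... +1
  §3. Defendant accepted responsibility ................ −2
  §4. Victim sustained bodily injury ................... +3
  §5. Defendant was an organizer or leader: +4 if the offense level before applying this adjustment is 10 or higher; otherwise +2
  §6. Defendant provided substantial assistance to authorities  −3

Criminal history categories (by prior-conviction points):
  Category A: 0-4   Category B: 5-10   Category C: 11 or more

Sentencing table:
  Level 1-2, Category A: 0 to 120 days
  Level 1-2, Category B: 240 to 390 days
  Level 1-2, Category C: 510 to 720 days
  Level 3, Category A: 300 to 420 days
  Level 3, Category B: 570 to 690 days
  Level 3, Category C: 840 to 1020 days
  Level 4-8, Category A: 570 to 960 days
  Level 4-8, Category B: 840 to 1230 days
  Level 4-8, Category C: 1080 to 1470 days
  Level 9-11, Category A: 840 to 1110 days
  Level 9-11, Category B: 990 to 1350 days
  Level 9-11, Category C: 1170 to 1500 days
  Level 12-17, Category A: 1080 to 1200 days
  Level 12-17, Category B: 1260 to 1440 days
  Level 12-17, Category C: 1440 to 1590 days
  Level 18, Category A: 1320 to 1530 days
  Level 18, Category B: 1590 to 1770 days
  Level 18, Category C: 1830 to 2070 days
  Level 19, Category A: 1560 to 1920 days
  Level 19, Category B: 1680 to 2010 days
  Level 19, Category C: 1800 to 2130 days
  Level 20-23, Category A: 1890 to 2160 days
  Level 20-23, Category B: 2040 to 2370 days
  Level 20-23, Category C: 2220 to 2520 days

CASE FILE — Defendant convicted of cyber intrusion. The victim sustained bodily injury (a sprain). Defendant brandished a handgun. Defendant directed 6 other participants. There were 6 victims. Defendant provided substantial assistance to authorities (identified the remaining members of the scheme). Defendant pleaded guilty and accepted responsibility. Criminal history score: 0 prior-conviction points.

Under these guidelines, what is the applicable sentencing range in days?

1080-1200 days

Base offense level for cyber intrusion: 7.
§1 applies (level before this adjustment is 7 < 12, so +2): 7 + 2 = 9.
§2 applies: 9 + 1 = 10.
§3 applies: 10 − 2 = 8.
§4 applies: 8 + 3 = 11.
§5 applies (level before this adjustment is 11 ≥ 10, so +4): 11 + 4 = 15.
§6 applies: 15 − 3 = 12.
Final offense level: 12.
Criminal history: 0 prior points → Category A (0-4).
Level 12 falls in the 12-17 band.
Grid: Level 12-17 × Category A = 1080-1200 days.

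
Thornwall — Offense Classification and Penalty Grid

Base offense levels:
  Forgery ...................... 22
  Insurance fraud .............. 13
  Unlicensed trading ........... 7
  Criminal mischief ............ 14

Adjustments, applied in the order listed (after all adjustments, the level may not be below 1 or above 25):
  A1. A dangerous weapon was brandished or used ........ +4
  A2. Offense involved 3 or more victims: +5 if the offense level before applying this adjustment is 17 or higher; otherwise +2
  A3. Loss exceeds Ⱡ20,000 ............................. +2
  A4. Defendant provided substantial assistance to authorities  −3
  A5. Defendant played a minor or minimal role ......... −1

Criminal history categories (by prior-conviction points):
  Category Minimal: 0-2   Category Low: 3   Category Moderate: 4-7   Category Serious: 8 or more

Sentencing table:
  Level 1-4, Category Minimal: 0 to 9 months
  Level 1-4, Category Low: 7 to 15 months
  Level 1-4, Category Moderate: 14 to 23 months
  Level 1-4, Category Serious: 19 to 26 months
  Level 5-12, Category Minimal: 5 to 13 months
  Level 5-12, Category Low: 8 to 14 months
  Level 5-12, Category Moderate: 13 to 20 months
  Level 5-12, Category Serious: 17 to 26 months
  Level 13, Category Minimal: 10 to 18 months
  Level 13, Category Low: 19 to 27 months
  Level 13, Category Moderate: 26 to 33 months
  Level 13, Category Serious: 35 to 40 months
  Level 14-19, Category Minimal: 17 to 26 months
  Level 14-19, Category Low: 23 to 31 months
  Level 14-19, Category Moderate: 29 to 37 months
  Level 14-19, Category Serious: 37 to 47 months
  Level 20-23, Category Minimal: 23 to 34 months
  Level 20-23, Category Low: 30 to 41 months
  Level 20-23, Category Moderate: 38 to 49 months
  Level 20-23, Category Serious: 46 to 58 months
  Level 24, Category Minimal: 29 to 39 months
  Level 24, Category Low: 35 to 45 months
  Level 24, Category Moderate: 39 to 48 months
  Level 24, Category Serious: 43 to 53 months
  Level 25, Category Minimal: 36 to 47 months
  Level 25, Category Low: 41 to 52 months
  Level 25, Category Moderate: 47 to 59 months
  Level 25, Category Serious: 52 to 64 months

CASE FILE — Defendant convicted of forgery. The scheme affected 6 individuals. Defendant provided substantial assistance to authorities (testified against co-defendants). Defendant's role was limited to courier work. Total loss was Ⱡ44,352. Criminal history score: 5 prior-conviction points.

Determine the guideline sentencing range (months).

47-59 months

Base offense level for forgery: 22.
A1 does not apply.
A2 applies (level before this adjustment is 22 ≥ 17, so +5): 22 + 5 = 27.
A3 applies: 27 + 2 = 29.
A4 applies: 29 − 3 = 26.
A5 applies: 26 − 1 = 25.
Final offense level: 25.
Criminal history: 5 prior points → Category Moderate (4-7).
Level 25 falls in the 25 band.
Grid: Level 25 × Category Moderate = 47-59 months.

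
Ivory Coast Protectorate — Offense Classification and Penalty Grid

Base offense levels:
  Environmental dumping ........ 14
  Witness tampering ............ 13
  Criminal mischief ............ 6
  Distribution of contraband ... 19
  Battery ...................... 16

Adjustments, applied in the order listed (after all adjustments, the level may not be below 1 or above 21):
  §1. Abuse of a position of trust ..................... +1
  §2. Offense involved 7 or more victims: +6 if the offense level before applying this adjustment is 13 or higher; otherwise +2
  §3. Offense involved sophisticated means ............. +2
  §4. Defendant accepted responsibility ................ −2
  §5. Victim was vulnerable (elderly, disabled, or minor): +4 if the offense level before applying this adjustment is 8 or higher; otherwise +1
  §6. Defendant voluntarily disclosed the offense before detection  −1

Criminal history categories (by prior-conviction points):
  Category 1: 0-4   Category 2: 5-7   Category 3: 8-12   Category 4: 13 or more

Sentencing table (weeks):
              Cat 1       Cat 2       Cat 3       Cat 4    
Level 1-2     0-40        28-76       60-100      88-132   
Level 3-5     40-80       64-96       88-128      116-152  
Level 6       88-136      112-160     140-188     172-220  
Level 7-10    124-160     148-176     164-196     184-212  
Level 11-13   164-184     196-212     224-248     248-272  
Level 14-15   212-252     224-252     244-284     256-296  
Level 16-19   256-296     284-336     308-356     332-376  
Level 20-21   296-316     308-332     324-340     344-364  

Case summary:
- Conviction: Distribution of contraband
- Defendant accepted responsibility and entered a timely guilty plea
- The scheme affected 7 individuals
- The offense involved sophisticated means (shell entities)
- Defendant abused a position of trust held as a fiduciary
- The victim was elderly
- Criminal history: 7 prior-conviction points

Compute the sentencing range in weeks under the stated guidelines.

Base offense level for distribution of contraband: 19.
§1 applies: 19 + 1 = 20.
§2 applies (level before this adjustment is 20 ≥ 13, so +6): 20 + 6 = 26.
§3 applies: 26 + 2 = 28.
§4 applies: 28 − 2 = 26.
§5 applies (level before this adjustment is 26 ≥ 8, so +4): 26 + 4 = 30.
§6 does not apply.
Level 30 exceeds the maximum of 21; capped at 21.
Final offense level: 21.
Criminal history: 7 prior points → Category 2 (5-7).
Level 21 falls in the 20-21 band.
Grid: Level 20-21 × Category 2 = 308-332 weeks.

308-332 weeks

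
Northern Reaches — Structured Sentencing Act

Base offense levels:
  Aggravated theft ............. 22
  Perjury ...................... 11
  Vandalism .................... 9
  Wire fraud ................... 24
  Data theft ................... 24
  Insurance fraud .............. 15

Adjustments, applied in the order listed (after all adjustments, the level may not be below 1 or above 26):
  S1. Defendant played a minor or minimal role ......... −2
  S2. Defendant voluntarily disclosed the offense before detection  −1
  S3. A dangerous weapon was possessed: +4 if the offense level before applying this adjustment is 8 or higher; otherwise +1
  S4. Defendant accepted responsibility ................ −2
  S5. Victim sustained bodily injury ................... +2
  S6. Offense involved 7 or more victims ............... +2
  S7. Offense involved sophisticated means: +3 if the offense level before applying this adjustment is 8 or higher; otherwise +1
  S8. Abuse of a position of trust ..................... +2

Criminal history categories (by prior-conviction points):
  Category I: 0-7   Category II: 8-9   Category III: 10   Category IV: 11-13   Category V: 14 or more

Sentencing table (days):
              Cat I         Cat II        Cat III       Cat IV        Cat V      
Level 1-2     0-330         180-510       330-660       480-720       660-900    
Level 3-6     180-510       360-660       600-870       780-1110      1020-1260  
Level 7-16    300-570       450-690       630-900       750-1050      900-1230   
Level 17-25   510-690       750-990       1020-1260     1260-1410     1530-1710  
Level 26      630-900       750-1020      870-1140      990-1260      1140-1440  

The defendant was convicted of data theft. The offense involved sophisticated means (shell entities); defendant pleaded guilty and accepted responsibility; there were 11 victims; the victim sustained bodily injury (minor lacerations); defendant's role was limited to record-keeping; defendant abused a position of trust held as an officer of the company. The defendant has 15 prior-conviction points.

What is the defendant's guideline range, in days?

Base offense level for data theft: 24.
S1 applies: 24 − 2 = 22.
S4 applies: 22 − 2 = 20.
S5 applies: 20 + 2 = 22.
S6 applies: 22 + 2 = 24.
S7 applies (level before this adjustment is 24 ≥ 8, so +3): 24 + 3 = 27.
S8 applies: 27 + 2 = 29.
Level 29 exceeds the maximum of 26; capped at 26.
Final offense level: 26.
Criminal history: 15 prior points → Category V (14+).
Level 26 falls in the 26 band.
Grid: Level 26 × Category V = 1140-1440 days.

1140-1440 days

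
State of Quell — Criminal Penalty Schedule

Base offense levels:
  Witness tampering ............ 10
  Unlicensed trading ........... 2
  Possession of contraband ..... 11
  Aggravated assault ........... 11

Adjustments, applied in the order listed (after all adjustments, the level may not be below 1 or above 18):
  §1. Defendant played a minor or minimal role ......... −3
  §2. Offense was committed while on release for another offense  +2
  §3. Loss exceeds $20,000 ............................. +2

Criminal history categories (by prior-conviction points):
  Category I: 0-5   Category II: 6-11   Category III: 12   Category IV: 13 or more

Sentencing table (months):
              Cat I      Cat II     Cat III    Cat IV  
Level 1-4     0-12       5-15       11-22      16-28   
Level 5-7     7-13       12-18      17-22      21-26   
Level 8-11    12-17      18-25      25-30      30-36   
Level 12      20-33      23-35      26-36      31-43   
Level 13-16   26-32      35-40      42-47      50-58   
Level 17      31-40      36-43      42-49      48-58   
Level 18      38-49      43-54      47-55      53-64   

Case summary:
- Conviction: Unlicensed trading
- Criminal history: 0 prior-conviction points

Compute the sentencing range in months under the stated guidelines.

0-12 months

Base offense level for unlicensed trading: 2.
Final offense level: 2.
Criminal history: 0 prior points → Category I (0-5).
Level 2 falls in the 1-4 band.
Grid: Level 1-4 × Category I = 0-12 months.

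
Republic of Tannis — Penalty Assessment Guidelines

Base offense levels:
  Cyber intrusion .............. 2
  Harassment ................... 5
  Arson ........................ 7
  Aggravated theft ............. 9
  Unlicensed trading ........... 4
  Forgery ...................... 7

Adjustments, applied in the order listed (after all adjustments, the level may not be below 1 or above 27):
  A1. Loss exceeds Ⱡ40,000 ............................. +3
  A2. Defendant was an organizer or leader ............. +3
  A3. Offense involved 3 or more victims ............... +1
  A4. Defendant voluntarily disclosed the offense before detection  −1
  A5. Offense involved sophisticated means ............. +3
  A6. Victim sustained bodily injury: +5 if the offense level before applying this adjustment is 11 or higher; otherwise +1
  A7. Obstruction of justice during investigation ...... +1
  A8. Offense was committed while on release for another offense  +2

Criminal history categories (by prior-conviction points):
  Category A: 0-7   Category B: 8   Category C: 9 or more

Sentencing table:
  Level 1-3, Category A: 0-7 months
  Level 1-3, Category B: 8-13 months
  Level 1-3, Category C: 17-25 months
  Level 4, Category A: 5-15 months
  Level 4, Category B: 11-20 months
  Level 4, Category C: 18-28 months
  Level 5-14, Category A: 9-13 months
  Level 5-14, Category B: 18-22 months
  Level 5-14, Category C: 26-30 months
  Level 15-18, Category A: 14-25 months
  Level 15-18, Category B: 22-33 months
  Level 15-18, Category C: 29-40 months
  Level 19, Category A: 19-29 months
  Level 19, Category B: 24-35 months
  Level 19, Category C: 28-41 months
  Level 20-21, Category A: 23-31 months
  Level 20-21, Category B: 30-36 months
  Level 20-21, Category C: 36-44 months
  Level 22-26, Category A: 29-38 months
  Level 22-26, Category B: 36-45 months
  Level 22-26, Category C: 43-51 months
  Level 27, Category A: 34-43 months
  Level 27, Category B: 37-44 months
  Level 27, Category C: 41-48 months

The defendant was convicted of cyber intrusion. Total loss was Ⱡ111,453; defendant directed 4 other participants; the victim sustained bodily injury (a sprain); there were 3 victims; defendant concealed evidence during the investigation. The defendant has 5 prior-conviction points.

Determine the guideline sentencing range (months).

9-13 months

Base offense level for cyber intrusion: 2.
A1 applies: 2 + 3 = 5.
A2 applies: 5 + 3 = 8.
A3 applies: 8 + 1 = 9.
A4 does not apply.
A5 does not apply.
A6 applies (level before this adjustment is 9 < 11, so +1): 9 + 1 = 10.
A7 applies: 10 + 1 = 11.
A8 does not apply.
Final offense level: 11.
Criminal history: 5 prior points → Category A (0-7).
Level 11 falls in the 5-14 band.
Grid: Level 5-14 × Category A = 9-13 months.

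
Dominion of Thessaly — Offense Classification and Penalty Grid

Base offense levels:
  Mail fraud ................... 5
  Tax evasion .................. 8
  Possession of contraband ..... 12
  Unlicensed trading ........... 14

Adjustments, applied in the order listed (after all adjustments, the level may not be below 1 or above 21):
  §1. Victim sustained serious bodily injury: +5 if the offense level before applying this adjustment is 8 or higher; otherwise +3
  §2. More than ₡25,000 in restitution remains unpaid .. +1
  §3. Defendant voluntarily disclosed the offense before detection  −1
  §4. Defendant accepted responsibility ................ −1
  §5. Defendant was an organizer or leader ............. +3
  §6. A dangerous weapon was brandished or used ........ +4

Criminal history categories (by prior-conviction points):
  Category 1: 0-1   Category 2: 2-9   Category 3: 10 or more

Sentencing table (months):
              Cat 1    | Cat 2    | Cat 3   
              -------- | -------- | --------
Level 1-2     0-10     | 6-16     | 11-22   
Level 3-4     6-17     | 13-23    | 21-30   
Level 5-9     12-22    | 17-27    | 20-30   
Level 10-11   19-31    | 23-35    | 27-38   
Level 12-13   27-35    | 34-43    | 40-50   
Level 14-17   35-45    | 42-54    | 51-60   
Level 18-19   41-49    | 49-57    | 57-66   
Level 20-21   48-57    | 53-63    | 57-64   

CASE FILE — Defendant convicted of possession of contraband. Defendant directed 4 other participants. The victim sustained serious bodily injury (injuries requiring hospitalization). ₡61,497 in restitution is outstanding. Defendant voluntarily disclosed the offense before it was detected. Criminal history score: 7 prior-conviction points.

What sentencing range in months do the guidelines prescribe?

Base offense level for possession of contraband: 12.
§1 applies (level before this adjustment is 12 ≥ 8, so +5): 12 + 5 = 17.
§2 applies: 17 + 1 = 18.
§3 applies: 18 − 1 = 17.
§4 does not apply.
§5 applies: 17 + 3 = 20.
Final offense level: 20.
Criminal history: 7 prior points → Category 2 (2-9).
Level 20 falls in the 20-21 band.
Grid: Level 20-21 × Category 2 = 53-63 months.

53-63 months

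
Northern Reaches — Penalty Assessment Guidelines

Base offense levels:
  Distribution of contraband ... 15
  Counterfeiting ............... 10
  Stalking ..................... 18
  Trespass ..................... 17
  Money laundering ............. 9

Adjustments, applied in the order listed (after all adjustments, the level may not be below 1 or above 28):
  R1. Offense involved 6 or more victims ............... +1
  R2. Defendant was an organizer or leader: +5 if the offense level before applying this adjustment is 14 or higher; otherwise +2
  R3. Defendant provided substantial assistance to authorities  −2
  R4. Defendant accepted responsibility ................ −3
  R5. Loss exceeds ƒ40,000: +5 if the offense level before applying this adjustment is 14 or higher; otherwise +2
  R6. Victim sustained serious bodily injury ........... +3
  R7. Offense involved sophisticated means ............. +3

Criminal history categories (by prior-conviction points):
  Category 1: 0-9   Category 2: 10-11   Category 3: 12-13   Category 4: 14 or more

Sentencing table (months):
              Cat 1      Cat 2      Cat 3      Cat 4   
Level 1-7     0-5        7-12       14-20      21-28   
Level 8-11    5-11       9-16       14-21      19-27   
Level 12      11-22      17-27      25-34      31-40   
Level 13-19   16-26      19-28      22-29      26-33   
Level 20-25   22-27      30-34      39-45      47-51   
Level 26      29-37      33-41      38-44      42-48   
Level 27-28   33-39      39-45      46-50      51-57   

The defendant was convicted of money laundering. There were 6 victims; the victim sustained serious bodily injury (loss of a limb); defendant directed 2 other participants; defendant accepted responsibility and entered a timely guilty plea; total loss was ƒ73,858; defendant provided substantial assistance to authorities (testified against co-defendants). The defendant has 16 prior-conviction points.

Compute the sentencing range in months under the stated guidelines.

31-40 months

Base offense level for money laundering: 9.
R1 applies: 9 + 1 = 10.
R2 applies (level before this adjustment is 10 < 14, so +2): 10 + 2 = 12.
R3 applies: 12 − 2 = 10.
R4 applies: 10 − 3 = 7.
R5 applies (level before this adjustment is 7 < 14, so +2): 7 + 2 = 9.
R6 applies: 9 + 3 = 12.
R7 does not apply.
Final offense level: 12.
Criminal history: 16 prior points → Category 4 (14+).
Level 12 falls in the 12 band.
Grid: Level 12 × Category 4 = 31-40 months.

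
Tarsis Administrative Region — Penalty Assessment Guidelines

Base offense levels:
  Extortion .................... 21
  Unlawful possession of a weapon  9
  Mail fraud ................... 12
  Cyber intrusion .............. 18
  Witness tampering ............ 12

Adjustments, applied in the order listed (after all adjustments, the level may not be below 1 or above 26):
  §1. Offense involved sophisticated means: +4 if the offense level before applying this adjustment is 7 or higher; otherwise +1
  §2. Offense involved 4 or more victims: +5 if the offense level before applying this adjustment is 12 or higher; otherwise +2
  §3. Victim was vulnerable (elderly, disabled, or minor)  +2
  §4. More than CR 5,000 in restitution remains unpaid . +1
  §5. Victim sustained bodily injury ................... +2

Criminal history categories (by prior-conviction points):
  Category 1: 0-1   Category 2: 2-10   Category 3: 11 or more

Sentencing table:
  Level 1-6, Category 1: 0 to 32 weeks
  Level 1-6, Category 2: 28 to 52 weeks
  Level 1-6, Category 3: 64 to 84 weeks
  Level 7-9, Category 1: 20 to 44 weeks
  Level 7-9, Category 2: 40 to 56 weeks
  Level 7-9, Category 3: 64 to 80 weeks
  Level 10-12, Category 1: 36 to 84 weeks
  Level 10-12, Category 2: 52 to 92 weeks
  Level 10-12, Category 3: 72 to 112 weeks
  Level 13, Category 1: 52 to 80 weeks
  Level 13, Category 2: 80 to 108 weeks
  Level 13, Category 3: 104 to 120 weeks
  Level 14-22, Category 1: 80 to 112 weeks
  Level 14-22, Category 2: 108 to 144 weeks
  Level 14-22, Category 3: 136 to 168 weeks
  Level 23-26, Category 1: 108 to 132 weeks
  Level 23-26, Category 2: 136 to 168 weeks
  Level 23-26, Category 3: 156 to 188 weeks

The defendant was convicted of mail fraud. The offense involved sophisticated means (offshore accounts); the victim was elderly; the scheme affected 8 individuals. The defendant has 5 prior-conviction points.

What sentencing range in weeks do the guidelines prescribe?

Base offense level for mail fraud: 12.
§1 applies (level before this adjustment is 12 ≥ 7, so +4): 12 + 4 = 16.
§2 applies (level before this adjustment is 16 ≥ 12, so +5): 16 + 5 = 21.
§3 applies: 21 + 2 = 23.
§5 does not apply.
Final offense level: 23.
Criminal history: 5 prior points → Category 2 (2-10).
Level 23 falls in the 23-26 band.
Grid: Level 23-26 × Category 2 = 136-168 weeks.

136-168 weeks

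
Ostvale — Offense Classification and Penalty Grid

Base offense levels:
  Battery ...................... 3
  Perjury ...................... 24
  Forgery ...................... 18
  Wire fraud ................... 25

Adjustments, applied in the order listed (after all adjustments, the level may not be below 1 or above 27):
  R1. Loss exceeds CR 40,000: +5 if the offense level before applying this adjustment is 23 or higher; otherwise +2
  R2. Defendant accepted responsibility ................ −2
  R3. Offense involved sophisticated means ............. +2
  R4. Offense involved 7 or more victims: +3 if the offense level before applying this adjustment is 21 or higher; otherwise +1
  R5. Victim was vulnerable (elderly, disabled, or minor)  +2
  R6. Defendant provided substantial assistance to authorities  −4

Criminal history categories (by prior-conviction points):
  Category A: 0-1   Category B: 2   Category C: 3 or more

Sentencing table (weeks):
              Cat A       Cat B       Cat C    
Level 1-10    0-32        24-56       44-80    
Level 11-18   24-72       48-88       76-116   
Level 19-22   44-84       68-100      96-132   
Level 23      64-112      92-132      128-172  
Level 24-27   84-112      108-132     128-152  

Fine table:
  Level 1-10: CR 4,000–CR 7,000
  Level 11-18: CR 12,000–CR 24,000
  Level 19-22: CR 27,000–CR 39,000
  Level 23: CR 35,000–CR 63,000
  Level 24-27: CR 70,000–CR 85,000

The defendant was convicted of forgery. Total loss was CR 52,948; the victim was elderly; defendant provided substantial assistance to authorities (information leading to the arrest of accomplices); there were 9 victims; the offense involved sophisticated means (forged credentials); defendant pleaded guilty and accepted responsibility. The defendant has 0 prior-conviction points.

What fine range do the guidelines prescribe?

Base offense level for forgery: 18.
R1 applies (level before this adjustment is 18 < 23, so +2): 18 + 2 = 20.
R2 applies: 20 − 2 = 18.
R3 applies: 18 + 2 = 20.
R4 applies (level before this adjustment is 20 < 21, so +1): 20 + 1 = 21.
R5 applies: 21 + 2 = 23.
R6 applies: 23 − 4 = 19.
Final offense level: 19.
Level 19 falls in the 19-22 band.
Fine table: Level 19-22 → CR 27,000–CR 39,000.

CR 27,000–CR 39,000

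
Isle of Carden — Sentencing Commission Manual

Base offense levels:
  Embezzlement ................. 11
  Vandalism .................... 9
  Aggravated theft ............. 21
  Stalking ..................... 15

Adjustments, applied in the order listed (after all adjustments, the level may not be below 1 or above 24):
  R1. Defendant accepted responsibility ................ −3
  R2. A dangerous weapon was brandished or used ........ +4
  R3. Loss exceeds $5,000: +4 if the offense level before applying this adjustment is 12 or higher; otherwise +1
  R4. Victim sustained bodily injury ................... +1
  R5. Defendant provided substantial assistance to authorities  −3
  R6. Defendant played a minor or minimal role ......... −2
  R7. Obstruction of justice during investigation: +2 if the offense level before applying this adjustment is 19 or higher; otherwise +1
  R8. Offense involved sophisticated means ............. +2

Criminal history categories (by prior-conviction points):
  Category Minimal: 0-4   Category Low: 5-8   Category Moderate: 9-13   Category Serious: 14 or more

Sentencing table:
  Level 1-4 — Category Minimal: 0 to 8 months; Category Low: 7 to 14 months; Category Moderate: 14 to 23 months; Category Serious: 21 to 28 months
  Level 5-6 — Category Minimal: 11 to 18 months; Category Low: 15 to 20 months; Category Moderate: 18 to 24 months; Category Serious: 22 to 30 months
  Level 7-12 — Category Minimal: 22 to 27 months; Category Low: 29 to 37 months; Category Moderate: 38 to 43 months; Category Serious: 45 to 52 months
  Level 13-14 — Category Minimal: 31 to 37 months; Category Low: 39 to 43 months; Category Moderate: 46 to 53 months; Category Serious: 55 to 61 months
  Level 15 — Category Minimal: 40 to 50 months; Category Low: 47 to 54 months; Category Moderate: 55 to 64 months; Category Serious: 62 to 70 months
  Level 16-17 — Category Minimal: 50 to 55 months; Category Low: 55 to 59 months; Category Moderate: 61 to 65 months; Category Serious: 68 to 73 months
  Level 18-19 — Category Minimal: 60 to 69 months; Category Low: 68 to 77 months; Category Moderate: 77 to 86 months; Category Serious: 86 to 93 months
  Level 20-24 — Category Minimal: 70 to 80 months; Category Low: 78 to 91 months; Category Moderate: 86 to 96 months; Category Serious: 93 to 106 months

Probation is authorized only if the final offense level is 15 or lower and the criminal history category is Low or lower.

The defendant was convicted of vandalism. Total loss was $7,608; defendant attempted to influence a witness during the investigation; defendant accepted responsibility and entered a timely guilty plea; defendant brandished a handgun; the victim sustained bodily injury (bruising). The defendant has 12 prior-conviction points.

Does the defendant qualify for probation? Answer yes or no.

Base offense level for vandalism: 9.
R1 applies: 9 − 3 = 6.
R2 applies: 6 + 4 = 10.
R3 applies (level before this adjustment is 10 < 12, so +1): 10 + 1 = 11.
R4 applies: 11 + 1 = 12.
R5 does not apply.
R6 does not apply.
R7 applies (level before this adjustment is 12 < 19, so +1): 12 + 1 = 13.
R8 does not apply.
Final offense level: 13.
Criminal history: 12 prior points → Category Moderate (9-13).
Level 13 falls in the 13-14 band.
Grid: Level 13-14 × Category Moderate = 46-53 months.
Probation check: level 13 ≤ 15 and category Moderate > Low → not eligible.

No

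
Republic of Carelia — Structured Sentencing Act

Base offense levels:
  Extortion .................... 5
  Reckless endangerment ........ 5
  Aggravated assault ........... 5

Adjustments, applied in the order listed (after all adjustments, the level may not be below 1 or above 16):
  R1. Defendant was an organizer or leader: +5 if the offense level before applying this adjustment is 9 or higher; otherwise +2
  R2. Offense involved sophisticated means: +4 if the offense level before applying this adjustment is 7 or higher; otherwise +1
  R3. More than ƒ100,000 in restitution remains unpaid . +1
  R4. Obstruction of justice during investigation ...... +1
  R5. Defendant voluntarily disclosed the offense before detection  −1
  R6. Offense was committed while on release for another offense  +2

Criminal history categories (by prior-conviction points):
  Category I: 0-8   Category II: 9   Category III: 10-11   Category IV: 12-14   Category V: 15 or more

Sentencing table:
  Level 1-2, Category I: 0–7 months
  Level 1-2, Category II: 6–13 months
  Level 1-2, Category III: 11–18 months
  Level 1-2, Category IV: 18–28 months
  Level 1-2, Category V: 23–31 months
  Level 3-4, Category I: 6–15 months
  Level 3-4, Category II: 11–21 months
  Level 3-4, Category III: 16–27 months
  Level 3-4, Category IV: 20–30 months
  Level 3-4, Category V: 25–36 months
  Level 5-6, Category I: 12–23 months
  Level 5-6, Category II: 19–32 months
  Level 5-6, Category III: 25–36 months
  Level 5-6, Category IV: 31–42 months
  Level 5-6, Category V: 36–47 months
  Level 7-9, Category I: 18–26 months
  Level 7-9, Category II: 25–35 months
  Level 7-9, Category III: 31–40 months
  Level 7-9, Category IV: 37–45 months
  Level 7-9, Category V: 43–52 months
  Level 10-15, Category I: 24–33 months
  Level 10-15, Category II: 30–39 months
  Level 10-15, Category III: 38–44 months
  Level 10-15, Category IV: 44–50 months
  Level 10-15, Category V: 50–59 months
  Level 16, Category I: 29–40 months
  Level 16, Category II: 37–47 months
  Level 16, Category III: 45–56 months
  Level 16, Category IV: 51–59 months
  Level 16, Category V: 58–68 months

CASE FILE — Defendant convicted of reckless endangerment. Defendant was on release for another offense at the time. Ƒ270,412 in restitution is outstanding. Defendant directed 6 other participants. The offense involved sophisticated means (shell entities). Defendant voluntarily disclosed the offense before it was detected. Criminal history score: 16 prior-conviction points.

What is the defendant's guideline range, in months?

50-59 months

Base offense level for reckless endangerment: 5.
R1 applies (level before this adjustment is 5 < 9, so +2): 5 + 2 = 7.
R2 applies (level before this adjustment is 7 ≥ 7, so +4): 7 + 4 = 11.
R3 applies: 11 + 1 = 12.
R4 does not apply.
R5 applies: 12 − 1 = 11.
R6 applies: 11 + 2 = 13.
Final offense level: 13.
Criminal history: 16 prior points → Category V (15+).
Level 13 falls in the 10-15 band.
Grid: Level 10-15 × Category V = 50-59 months.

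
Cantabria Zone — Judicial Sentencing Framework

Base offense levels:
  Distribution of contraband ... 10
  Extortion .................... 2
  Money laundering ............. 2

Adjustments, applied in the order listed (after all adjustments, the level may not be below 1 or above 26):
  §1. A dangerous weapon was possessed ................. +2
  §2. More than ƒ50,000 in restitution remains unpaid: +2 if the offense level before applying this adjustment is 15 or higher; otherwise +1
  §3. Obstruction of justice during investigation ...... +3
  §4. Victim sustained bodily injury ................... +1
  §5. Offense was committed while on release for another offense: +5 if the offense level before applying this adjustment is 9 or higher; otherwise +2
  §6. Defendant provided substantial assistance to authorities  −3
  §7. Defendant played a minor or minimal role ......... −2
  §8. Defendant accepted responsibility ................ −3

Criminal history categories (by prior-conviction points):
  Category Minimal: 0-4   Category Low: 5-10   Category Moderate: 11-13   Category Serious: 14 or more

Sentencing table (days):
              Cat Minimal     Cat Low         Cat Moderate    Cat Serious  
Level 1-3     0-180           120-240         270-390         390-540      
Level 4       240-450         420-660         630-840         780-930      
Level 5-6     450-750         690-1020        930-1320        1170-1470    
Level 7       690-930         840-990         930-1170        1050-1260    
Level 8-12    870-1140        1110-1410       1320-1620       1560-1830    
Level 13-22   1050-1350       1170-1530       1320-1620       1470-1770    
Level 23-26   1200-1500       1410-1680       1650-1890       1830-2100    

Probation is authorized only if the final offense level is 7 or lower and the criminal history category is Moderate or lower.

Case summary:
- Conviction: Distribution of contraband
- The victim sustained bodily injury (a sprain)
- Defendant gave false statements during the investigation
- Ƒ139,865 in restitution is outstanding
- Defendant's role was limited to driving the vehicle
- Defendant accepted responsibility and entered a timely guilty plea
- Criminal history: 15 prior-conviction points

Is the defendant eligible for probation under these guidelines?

Base offense level for distribution of contraband: 10.
§2 applies (level before this adjustment is 10 < 15, so +1): 10 + 1 = 11.
§3 applies: 11 + 3 = 14.
§4 applies: 14 + 1 = 15.
§5 does not apply.
§6 does not apply.
§7 applies: 15 − 2 = 13.
§8 applies: 13 − 3 = 10.
Final offense level: 10.
Criminal history: 15 prior points → Category Serious (14+).
Level 10 falls in the 8-12 band.
Grid: Level 8-12 × Category Serious = 1560-1830 days.
Probation check: level 10 > 7 and category Serious > Moderate → not eligible.

No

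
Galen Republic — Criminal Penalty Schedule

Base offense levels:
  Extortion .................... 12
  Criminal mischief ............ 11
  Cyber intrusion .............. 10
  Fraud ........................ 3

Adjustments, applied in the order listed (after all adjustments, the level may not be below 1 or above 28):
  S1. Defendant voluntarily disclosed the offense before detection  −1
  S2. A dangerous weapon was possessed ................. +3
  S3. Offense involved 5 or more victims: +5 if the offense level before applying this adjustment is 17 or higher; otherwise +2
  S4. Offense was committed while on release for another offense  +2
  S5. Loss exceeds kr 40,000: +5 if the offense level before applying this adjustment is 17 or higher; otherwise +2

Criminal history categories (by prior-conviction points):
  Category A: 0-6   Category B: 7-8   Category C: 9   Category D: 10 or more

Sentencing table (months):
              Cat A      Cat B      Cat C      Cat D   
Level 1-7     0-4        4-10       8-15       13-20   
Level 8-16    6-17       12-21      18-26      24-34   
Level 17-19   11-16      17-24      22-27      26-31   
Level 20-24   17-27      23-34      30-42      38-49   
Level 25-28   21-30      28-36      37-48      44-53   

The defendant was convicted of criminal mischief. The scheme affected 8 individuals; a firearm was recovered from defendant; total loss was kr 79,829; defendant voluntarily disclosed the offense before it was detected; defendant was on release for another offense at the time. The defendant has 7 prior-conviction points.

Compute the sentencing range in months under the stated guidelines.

23-34 months

Base offense level for criminal mischief: 11.
S1 applies: 11 − 1 = 10.
S2 applies: 10 + 3 = 13.
S3 applies (level before this adjustment is 13 < 17, so +2): 13 + 2 = 15.
S4 applies: 15 + 2 = 17.
S5 applies (level before this adjustment is 17 ≥ 17, so +5): 17 + 5 = 22.
Final offense level: 22.
Criminal history: 7 prior points → Category B (7-8).
Level 22 falls in the 20-24 band.
Grid: Level 20-24 × Category B = 23-34 months.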